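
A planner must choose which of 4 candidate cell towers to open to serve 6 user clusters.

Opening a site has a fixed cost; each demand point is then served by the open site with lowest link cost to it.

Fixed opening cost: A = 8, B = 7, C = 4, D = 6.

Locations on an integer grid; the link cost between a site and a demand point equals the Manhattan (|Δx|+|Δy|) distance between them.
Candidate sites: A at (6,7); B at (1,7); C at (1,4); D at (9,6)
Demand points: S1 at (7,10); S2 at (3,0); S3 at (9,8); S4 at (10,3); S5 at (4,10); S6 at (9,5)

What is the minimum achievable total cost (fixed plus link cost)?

38

Open {C, D}: assign each demand point to its cheapest open site.
  S1→D 6, S2→C 6, S3→D 2, S4→D 4, S5→C 9, S6→D 1
  link cost 28, fixed 10 → total 38.
Compare {D}: link cost 34 + fixed 6 = 40.
Compare {A, D}: link cost 26 + fixed 14 = 40.
Compare {A, C, D}: link cost 22 + fixed 18 = 40.
All other subsets cost ≥ 40. Minimum total cost: 38.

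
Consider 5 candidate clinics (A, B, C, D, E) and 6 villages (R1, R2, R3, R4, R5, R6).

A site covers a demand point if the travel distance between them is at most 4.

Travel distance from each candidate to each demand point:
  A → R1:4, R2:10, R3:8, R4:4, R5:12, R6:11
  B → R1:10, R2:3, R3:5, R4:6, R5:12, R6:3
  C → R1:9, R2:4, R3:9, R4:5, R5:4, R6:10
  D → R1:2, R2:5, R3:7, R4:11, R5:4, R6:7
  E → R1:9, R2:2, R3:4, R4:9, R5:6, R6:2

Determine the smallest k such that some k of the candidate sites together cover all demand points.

Coverage sets (demand points within 4 of each site):
  A: {R1, R4}
  B: {R2, R6}
  C: {R2, R5}
  D: {R1, R5}
  E: {R2, R3, R6}
No 2 sites suffice: every size-2 union leaves at least one demand point uncovered.
But {A, C, E} covers everything, so the minimum is 3.

3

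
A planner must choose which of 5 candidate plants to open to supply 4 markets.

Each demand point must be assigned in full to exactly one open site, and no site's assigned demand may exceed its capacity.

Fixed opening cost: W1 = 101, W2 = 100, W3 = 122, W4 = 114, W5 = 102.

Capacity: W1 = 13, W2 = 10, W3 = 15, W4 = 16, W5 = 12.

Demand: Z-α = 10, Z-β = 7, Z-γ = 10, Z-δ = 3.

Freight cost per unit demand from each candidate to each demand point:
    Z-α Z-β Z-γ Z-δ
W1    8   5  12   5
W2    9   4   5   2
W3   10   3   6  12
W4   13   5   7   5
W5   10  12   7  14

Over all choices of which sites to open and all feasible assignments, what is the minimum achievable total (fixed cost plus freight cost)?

487

Open {W1, W2, W5}; cheapest assignment that respects the capacities:
  W1 (cap 13, load 10): Z-α — cost 10×8 = 80
  W2 (cap 10, load 10): Z-β, Z-δ — cost 7×4 + 3×2 = 34
  W5 (cap 12, load 10): Z-γ — cost 10×7 = 70
  Shipping 184, fixed 303 → total 487.
  Any other capacity-feasible assignment to {W1, W2, W5} ships for at least 184.
Compare {W1, W2, W3}: its best feasible assignment gives total 489.
Compare {W1, W2, W4}: its best feasible assignment gives total 495.
Every other set of open sites that can feasibly serve all demand totals ≥ 489 even under its best assignment. Minimum: 487.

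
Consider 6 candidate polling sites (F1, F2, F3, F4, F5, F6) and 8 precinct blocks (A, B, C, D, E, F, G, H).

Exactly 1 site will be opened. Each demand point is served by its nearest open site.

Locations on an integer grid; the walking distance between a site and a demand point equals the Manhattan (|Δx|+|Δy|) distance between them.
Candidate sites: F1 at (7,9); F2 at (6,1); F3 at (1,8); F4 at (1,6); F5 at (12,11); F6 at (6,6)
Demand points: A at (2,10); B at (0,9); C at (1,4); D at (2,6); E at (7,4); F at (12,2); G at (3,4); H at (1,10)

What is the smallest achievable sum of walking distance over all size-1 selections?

Open {F4}.
  A→F4 5, B→F4 4, C→F4 2, D→F4 1, E→F4 8, F→F4 15, G→F4 4, H→F4 4  ⇒ total 43.
Compare {F3}: total 47.
Compare {F6}: total 55.
No size-1 selection does better; minimum is 43.

43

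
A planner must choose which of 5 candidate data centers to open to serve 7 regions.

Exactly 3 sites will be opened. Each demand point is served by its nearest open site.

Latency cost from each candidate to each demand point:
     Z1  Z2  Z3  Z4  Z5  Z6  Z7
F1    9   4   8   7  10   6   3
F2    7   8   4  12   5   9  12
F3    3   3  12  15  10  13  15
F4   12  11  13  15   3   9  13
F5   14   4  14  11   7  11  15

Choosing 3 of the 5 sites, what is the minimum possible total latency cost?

Open {F1, F2, F3}.
  Z1→F3 3, Z2→F3 3, Z3→F2 4, Z4→F1 7, Z5→F2 5, Z6→F1 6, Z7→F1 3  ⇒ total 31.
Compare {F1, F3, F4}: total 33.
Compare {F1, F2, F4}: total 34.
No size-3 selection does better; minimum is 31.

31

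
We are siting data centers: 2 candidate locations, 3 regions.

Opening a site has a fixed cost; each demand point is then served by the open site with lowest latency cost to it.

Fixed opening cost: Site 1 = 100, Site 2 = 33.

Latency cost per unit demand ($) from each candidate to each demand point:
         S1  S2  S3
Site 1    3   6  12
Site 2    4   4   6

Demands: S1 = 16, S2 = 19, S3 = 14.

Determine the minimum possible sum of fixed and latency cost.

257

Open {Site 2}: assign each demand point to its cheapest open site.
  S1→Site 2 16×4=64, S2→Site 2 19×4=76, S3→Site 2 14×6=84
  latency cost 224, fixed 33 → total 257.
Compare {Site 1, Site 2}: latency cost 208 + fixed 133 = 341.
Compare {Site 1}: latency cost 330 + fixed 100 = 430.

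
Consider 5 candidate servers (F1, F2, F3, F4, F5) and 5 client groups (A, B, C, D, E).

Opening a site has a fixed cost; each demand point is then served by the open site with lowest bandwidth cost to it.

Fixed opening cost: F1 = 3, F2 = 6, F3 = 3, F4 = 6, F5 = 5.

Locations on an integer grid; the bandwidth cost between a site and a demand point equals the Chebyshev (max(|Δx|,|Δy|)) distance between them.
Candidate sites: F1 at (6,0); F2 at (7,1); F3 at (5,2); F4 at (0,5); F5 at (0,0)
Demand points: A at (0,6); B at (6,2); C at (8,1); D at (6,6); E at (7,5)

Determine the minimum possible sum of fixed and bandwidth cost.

19

Open {F3}: assign each demand point to its cheapest open site.
  A→F3 5, B→F3 1, C→F3 3, D→F3 4, E→F3 3
  bandwidth cost 16, fixed 3 → total 19.
Compare {F1, F3}: bandwidth cost 15 + fixed 6 = 21.
Compare {F3, F4}: bandwidth cost 12 + fixed 9 = 21.
Compare {F2, F3}: bandwidth cost 14 + fixed 9 = 23.
All other subsets cost ≥ 21. Minimum total cost: 19.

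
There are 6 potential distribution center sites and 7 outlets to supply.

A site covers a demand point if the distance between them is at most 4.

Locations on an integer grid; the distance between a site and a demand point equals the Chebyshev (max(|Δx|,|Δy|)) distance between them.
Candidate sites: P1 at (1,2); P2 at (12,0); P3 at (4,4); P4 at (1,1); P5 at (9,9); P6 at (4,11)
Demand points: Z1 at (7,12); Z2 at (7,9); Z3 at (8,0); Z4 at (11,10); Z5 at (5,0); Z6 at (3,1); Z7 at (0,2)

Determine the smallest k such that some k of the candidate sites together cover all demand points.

2

Coverage sets (demand points within 4 of each site):
  P1: {Z5, Z6, Z7}
  P2: {Z3}
  P3: {Z3, Z5, Z6, Z7}
  P4: {Z5, Z6, Z7}
  P5: {Z1, Z2, Z4}
  P6: {Z1, Z2}
No single site covers all 7 demand points.
But {P3, P5} covers everything, so the minimum is 2.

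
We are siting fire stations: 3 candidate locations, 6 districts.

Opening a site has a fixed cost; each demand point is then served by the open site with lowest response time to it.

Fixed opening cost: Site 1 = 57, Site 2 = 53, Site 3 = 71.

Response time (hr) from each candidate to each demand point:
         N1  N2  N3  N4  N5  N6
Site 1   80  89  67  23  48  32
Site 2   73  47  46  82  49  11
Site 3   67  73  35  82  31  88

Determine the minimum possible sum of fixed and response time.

358

Open {Site 1, Site 2}: assign each demand point to its cheapest open site.
  N1→Site 2 73, N2→Site 2 47, N3→Site 2 46, N4→Site 1 23, N5→Site 1 48, N6→Site 2 11
  response time 248, fixed 110 → total 358.
Compare {Site 2}: response time 308 + fixed 53 = 361.
Compare {Site 1, Site 3}: response time 261 + fixed 128 = 389.
Compare {Site 1, Site 2, Site 3}: response time 214 + fixed 181 = 395.
All other subsets cost ≥ 361. Minimum total cost: 358.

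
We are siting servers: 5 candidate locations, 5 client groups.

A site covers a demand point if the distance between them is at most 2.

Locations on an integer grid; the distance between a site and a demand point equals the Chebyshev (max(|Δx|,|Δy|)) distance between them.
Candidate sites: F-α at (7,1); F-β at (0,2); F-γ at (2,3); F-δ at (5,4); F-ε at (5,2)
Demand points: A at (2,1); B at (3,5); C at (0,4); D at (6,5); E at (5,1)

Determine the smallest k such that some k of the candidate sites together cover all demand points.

Coverage sets (demand points within 2 of each site):
  F-α: {E}
  F-β: {A, C}
  F-γ: {A, B, C}
  F-δ: {B, D}
  F-ε: {E}
No 2 sites suffice: every size-2 union leaves at least one demand point uncovered.
But {F-α, F-β, F-δ} covers everything, so the minimum is 3.

3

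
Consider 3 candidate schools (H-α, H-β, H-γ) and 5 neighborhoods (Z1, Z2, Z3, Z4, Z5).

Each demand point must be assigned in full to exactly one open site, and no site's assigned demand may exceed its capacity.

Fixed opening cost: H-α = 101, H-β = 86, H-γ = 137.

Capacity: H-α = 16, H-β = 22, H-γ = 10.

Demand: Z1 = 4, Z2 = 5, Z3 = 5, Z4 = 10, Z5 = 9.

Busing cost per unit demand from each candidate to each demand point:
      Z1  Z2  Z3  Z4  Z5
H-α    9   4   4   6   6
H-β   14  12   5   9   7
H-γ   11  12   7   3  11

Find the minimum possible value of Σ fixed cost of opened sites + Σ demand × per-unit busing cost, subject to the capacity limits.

411

Open {H-α, H-β}; cheapest assignment that respects the capacities:
  H-α (cap 16, load 15): Z2, Z4 — cost 5×4 + 10×6 = 80
  H-β (cap 22, load 18): Z1, Z3, Z5 — cost 4×14 + 5×5 + 9×7 = 144
  Shipping 224, fixed 187 → total 411.
  Any other capacity-feasible assignment to {H-α, H-β} ships for at least 224.
Compare {H-α, H-β, H-γ}: its best feasible assignment gives total 493.
Every other set of open sites that can feasibly serve all demand totals ≥ 493 even under its best assignment. Minimum: 411.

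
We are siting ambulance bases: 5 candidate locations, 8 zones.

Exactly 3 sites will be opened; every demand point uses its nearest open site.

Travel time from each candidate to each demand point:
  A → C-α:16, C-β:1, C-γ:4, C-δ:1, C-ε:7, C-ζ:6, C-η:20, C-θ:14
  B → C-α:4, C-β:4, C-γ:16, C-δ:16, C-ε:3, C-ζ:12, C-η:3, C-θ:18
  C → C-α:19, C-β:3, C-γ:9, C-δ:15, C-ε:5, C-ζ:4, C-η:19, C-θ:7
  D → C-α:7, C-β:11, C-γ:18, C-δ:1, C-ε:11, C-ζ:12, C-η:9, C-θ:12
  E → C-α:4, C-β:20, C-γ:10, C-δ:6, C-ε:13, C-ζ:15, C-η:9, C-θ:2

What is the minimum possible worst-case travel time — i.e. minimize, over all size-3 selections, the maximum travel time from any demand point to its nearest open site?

6

Open {A, B, E}.
  Farthest demand point is C-ζ at travel time 6 (to A); all others are ≤ 6.
With {A, B, C} the worst case is 7.
With {A, C, D} the worst case is 9.
No size-3 selection achieves below 6.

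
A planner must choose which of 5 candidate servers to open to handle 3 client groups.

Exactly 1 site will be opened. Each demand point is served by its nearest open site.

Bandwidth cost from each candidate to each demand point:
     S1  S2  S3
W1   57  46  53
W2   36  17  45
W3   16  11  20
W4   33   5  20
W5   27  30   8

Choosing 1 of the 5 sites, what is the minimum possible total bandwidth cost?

47

Open {W3}.
  S1→W3 16, S2→W3 11, S3→W3 20  ⇒ total 47.
Compare {W4}: total 58.
Compare {W5}: total 65.
No size-1 selection does better; minimum is 47.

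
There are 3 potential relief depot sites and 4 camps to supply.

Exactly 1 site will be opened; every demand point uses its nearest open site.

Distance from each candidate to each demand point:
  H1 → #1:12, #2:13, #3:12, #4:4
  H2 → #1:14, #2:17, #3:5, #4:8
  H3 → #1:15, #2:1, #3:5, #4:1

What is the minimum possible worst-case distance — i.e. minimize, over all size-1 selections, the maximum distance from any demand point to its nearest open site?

Open {H1}.
  Farthest demand point is #2 at distance 13 (to H1); all others are ≤ 13.
With {H3} the worst case is 15.
With {H2} the worst case is 17.
No size-1 selection achieves below 13.

13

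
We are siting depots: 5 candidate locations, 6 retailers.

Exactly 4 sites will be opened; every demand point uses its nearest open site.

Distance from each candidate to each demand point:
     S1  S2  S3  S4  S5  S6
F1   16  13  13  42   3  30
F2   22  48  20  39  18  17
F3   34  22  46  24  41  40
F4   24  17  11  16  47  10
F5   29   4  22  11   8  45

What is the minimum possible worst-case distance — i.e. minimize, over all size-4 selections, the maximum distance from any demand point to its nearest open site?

Open {F1, F2, F3, F4}.
  Farthest demand point is S1 at distance 16 (to F1); all others are ≤ 16.
With {F1, F2, F4, F5} the worst case is 16.
With {F1, F3, F4, F5} the worst case is 16.
No size-4 selection achieves below 16.

16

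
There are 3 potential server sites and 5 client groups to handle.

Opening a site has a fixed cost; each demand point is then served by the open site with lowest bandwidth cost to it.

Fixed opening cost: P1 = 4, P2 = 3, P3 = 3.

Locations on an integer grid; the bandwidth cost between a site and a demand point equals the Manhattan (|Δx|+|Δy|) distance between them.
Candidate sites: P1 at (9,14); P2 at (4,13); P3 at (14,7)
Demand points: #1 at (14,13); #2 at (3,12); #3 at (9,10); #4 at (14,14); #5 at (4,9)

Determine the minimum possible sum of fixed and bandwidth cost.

28

Open {P1, P2}: assign each demand point to its cheapest open site.
  #1→P1 6, #2→P2 2, #3→P1 4, #4→P1 5, #5→P2 4
  bandwidth cost 21, fixed 7 → total 28.
Compare {P1, P2, P3}: bandwidth cost 21 + fixed 10 = 31.
Compare {P2, P3}: bandwidth cost 27 + fixed 6 = 33.
Compare {P1}: bandwidth cost 33 + fixed 4 = 37.
All other subsets cost ≥ 31. Minimum total cost: 28.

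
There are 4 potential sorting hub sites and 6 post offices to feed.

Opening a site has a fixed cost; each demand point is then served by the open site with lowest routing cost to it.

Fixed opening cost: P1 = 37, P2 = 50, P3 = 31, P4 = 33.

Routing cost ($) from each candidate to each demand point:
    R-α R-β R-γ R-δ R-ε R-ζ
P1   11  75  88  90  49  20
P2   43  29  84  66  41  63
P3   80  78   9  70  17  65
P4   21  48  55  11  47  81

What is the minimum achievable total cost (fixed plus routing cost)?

Open {P1, P3, P4}: assign each demand point to its cheapest open site.
  R-α→P1 11, R-β→P4 48, R-γ→P3 9, R-δ→P4 11, R-ε→P3 17, R-ζ→P1 20
  routing cost 116, fixed 101 → total 217.
Compare {P3, P4}: routing cost 171 + fixed 64 = 235.
Compare {P1, P2, P3, P4}: routing cost 97 + fixed 151 = 248.
Compare {P1, P4}: routing cost 192 + fixed 70 = 262.
All other subsets cost ≥ 235. Minimum total cost: 217.

217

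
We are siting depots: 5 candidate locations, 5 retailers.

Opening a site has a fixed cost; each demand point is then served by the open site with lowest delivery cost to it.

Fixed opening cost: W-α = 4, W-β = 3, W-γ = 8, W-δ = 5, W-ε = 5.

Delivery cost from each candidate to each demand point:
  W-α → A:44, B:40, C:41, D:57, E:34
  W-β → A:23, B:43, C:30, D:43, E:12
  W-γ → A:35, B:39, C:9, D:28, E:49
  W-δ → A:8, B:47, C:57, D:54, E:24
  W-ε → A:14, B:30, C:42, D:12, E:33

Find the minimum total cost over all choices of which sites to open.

Open {W-β, W-γ, W-δ, W-ε}: assign each demand point to its cheapest open site.
  A→W-δ 8, B→W-ε 30, C→W-γ 9, D→W-ε 12, E→W-β 12
  delivery cost 71, fixed 21 → total 92.
Compare {W-β, W-γ, W-ε}: delivery cost 77 + fixed 16 = 93.
Compare {W-α, W-β, W-γ, W-δ, W-ε}: delivery cost 71 + fixed 25 = 96.
Compare {W-α, W-β, W-γ, W-ε}: delivery cost 77 + fixed 20 = 97.
All other subsets cost ≥ 93. Minimum total cost: 92.

92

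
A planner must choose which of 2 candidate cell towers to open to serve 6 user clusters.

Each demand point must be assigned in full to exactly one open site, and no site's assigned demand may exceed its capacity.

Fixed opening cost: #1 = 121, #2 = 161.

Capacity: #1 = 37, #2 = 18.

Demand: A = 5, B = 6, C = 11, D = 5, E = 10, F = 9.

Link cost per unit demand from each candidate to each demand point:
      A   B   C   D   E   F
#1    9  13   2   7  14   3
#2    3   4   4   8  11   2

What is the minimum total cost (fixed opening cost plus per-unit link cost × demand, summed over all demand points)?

545

Open {#1, #2}; cheapest assignment that respects the capacities:
  #1 (cap 37, load 30): A, C, D, F — cost 5×9 + 11×2 + 5×7 + 9×3 = 129
  #2 (cap 18, load 16): B, E — cost 6×4 + 10×11 = 134
  Shipping 263, fixed 282 → total 545.
  Any other capacity-feasible assignment to {#1, #2} ships for at least 263.
Total demand is 46 and no other set of sites has combined capacity ≥ 46, so {#1, #2} is the only feasible choice of open sites. Minimum: 545.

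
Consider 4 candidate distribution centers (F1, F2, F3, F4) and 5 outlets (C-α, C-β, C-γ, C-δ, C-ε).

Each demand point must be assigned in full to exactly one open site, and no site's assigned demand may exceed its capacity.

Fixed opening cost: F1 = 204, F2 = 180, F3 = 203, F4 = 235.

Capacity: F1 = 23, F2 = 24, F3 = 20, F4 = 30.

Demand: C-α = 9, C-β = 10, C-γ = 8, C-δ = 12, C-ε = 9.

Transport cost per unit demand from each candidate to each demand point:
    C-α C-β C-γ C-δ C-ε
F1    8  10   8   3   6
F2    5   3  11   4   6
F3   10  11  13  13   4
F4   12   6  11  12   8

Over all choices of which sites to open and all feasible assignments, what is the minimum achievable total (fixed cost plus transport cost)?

728

Open {F2, F4}; cheapest assignment that respects the capacities:
  F2 (cap 24, load 21): C-α, C-δ — cost 9×5 + 12×4 = 93
  F4 (cap 30, load 27): C-β, C-γ, C-ε — cost 10×6 + 8×11 + 9×8 = 220
  Shipping 313, fixed 415 → total 728.
  Any other capacity-feasible assignment to {F2, F4} ships for at least 313.
Compare {F1, F4}: its best feasible assignment gives total 767.
Compare {F1, F2, F3}: its best feasible assignment gives total 798.
Every other set of open sites that can feasibly serve all demand totals ≥ 767 even under its best assignment. Minimum: 728.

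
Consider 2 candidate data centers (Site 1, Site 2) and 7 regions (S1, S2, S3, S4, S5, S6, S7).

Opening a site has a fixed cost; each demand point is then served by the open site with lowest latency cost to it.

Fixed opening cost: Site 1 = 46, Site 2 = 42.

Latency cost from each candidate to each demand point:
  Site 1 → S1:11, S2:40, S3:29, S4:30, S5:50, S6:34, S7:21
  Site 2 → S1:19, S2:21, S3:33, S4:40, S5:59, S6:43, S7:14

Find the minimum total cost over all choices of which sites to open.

261

Open {Site 1}: assign each demand point to its cheapest open site.
  S1→Site 1 11, S2→Site 1 40, S3→Site 1 29, S4→Site 1 30, S5→Site 1 50, S6→Site 1 34, S7→Site 1 21
  latency cost 215, fixed 46 → total 261.
Compare {Site 2}: latency cost 229 + fixed 42 = 271.
Compare {Site 1, Site 2}: latency cost 189 + fixed 88 = 277.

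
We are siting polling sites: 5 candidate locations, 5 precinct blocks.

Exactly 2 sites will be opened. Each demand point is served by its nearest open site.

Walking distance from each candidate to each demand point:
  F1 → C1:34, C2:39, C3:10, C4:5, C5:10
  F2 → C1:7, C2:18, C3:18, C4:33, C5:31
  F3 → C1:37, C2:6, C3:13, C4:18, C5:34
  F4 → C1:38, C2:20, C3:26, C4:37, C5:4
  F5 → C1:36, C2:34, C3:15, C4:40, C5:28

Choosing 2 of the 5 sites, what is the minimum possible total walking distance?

Open {F1, F2}.
  C1→F2 7, C2→F2 18, C3→F1 10, C4→F1 5, C5→F1 10  ⇒ total 50.
Compare {F1, F3}: total 65.
Compare {F1, F4}: total 73.
No size-2 selection does better; minimum is 50.

50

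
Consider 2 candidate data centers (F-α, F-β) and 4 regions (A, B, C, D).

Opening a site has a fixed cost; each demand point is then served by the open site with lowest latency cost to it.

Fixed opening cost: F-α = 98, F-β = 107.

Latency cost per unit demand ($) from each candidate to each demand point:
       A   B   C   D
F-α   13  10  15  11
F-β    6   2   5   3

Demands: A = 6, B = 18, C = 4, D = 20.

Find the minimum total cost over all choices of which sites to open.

259

Open {F-β}: assign each demand point to its cheapest open site.
  A→F-β 6×6=36, B→F-β 18×2=36, C→F-β 4×5=20, D→F-β 20×3=60
  latency cost 152, fixed 107 → total 259.
Compare {F-α, F-β}: latency cost 152 + fixed 205 = 357.
Compare {F-α}: latency cost 538 + fixed 98 = 636.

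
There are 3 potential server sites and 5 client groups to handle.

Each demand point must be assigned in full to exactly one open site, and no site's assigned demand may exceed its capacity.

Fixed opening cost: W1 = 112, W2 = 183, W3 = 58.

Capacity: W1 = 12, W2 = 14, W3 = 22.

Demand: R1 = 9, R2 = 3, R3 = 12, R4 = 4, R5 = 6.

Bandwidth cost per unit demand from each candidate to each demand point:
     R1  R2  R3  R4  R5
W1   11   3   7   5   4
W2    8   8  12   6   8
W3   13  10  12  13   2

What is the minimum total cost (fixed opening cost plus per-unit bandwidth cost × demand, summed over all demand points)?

Open {W1, W3}; cheapest assignment that respects the capacities:
  W1 (cap 12, load 12): R3 — cost 12×7 = 84
  W3 (cap 22, load 22): R1, R2, R4, R5 — cost 9×13 + 3×10 + 4×13 + 6×2 = 211
  Shipping 295, fixed 170 → total 465.
  Any other capacity-feasible assignment to {W1, W3} ships for at least 295.
Compare {W2, W3}: its best feasible assignment gives total 523.
Compare {W1, W2, W3}: its best feasible assignment gives total 575.
Every other set of open sites that can feasibly serve all demand totals ≥ 523 even under its best assignment. Minimum: 465.

465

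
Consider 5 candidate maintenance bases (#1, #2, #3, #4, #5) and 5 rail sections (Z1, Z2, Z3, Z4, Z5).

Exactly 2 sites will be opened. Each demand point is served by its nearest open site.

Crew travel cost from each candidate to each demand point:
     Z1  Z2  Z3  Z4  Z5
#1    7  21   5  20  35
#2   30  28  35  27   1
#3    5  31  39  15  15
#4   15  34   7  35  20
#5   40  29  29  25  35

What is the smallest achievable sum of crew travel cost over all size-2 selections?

54

Open {#1, #2}.
  Z1→#1 7, Z2→#1 21, Z3→#1 5, Z4→#1 20, Z5→#2 1  ⇒ total 54.
Compare {#1, #3}: total 61.
Compare {#1, #4}: total 73.
No size-2 selection does better; minimum is 54.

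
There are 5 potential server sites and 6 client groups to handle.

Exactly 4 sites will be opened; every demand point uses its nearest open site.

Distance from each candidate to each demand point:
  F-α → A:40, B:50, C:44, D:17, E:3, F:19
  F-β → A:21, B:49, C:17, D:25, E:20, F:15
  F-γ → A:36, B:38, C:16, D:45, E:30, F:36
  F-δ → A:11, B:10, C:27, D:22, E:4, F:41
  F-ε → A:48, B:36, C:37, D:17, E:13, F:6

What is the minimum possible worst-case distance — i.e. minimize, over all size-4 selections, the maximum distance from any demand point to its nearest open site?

Open {F-α, F-β, F-γ, F-δ}.
  Farthest demand point is D at distance 17 (to F-α); all others are ≤ 17.
With {F-α, F-β, F-δ, F-ε} the worst case is 17.
With {F-α, F-γ, F-δ, F-ε} the worst case is 17.
No size-4 selection achieves below 17.

17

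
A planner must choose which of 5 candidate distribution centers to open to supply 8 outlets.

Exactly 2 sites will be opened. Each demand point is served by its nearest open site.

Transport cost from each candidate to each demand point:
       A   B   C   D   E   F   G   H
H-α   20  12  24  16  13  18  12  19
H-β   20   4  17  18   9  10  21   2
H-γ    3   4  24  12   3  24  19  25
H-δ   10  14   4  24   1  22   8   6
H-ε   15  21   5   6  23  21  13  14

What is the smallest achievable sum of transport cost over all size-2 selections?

Open {H-β, H-δ}.
  A→H-δ 10, B→H-β 4, C→H-δ 4, D→H-β 18, E→H-δ 1, F→H-β 10, G→H-δ 8, H→H-β 2  ⇒ total 57.
Compare {H-γ, H-δ}: total 60.
Compare {H-β, H-ε}: total 64.
No size-2 selection does better; minimum is 57.

57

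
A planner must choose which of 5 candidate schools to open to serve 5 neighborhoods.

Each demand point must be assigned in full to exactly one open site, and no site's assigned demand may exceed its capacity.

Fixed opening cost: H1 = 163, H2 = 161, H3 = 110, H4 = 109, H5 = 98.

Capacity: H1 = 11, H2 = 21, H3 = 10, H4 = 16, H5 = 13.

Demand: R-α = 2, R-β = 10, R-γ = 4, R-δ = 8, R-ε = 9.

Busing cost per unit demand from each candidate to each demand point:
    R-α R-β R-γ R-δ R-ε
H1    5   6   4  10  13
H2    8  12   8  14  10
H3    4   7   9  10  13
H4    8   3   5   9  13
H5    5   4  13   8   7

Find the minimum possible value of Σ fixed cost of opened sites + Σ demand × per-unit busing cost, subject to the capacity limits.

518

Open {H3, H4, H5}; cheapest assignment that respects the capacities:
  H3 (cap 10, load 10): R-α, R-δ — cost 2×4 + 8×10 = 88
  H4 (cap 16, load 14): R-β, R-γ — cost 10×3 + 4×5 = 50
  H5 (cap 13, load 9): R-ε — cost 9×7 = 63
  Shipping 201, fixed 317 → total 518.
  Any other capacity-feasible assignment to {H3, H4, H5} ships for at least 201.
Compare {H2, H4}: its best feasible assignment gives total 538.
Compare {H2, H5}: its best feasible assignment gives total 543.
Every other set of open sites that can feasibly serve all demand totals ≥ 538 even under its best assignment. Minimum: 518.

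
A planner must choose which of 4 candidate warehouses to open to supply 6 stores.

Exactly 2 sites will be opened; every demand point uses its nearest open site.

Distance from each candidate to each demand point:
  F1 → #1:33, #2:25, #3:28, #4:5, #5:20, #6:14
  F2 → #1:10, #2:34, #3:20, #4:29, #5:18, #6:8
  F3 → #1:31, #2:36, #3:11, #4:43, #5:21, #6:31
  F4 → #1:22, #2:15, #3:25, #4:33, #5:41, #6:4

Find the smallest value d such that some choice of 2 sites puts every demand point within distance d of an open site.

25

Open {F1, F2}.
  Farthest demand point is #2 at distance 25 (to F1); all others are ≤ 25.
With {F1, F4} the worst case is 25.
With {F2, F4} the worst case is 29.
No size-2 selection achieves below 25.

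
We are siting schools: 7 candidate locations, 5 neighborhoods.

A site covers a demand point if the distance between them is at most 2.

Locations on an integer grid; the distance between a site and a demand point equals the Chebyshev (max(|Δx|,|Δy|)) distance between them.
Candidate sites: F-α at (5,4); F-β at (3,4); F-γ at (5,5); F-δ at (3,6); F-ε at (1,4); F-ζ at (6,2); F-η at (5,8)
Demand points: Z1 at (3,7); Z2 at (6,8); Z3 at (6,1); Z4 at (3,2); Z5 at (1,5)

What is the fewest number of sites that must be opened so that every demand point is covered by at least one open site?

3

Coverage sets (demand points within 2 of each site):
  F-α: {Z4}
  F-β: {Z4, Z5}
  F-γ: {Z1}
  F-δ: {Z1, Z5}
  F-ε: {Z4, Z5}
  F-ζ: {Z3}
  F-η: {Z1, Z2}
No 2 sites suffice: every size-2 union leaves at least one demand point uncovered.
But {F-β, F-ζ, F-η} covers everything, so the minimum is 3.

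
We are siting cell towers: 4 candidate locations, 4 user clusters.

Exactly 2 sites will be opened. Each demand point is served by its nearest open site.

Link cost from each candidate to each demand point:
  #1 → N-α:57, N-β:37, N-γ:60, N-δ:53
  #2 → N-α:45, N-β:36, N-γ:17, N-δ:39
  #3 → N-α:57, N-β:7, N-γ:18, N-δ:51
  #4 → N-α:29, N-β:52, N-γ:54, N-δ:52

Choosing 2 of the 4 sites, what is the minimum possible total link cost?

Open {#3, #4}.
  N-α→#4 29, N-β→#3 7, N-γ→#3 18, N-δ→#3 51  ⇒ total 105.
Compare {#2, #3}: total 108.
Compare {#2, #4}: total 121.
No size-2 selection does better; minimum is 105.

105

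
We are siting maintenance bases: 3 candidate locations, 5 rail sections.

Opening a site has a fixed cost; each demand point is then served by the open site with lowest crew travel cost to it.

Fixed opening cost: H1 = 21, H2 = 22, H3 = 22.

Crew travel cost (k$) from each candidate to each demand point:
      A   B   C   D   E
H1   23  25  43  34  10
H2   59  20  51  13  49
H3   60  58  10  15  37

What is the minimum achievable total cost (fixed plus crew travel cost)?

126

Open {H1, H3}: assign each demand point to its cheapest open site.
  A→H1 23, B→H1 25, C→H3 10, D→H3 15, E→H1 10
  crew travel cost 83, fixed 43 → total 126.
Compare {H1, H2, H3}: crew travel cost 76 + fixed 65 = 141.
Compare {H1, H2}: crew travel cost 109 + fixed 43 = 152.
Compare {H1}: crew travel cost 135 + fixed 21 = 156.
All other subsets cost ≥ 141. Minimum total cost: 126.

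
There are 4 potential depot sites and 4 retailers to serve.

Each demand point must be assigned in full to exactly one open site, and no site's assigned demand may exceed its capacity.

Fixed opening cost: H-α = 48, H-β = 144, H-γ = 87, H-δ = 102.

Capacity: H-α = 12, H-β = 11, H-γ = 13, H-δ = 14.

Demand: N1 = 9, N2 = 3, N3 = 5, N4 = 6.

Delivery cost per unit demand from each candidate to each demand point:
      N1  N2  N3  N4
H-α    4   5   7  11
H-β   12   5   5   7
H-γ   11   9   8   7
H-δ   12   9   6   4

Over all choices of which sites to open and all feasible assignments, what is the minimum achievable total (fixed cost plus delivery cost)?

Open {H-α, H-δ}; cheapest assignment that respects the capacities:
  H-α (cap 12, load 12): N1, N2 — cost 9×4 + 3×5 = 51
  H-δ (cap 14, load 11): N3, N4 — cost 5×6 + 6×4 = 54
  Shipping 105, fixed 150 → total 255.
  Any other capacity-feasible assignment to {H-α, H-δ} ships for at least 105.
Compare {H-α, H-γ}: its best feasible assignment gives total 268.
Compare {H-α, H-β}: its best feasible assignment gives total 310.
Every other set of open sites that can feasibly serve all demand totals ≥ 268 even under its best assignment. Minimum: 255.

255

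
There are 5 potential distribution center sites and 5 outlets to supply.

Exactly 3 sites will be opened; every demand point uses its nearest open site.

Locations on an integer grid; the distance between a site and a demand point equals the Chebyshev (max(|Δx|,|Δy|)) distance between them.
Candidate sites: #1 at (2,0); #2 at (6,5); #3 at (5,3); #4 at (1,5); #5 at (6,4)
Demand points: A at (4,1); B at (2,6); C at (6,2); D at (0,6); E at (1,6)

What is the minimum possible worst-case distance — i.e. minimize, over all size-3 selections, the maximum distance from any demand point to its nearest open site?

Open {#1, #3, #4}.
  Farthest demand point is A at distance 2 (to #1); all others are ≤ 2.
With {#1, #4, #5} the worst case is 2.
With {#2, #3, #4} the worst case is 2.
No size-3 selection achieves below 2.

2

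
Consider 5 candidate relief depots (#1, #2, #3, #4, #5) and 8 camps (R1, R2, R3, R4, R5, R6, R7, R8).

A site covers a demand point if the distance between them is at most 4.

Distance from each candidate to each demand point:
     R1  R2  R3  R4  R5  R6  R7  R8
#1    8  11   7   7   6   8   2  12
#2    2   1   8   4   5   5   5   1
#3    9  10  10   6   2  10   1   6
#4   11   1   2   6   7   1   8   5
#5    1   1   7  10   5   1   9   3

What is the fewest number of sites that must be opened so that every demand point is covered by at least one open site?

3

Coverage sets (demand points within 4 of each site):
  #1: {R7}
  #2: {R1, R2, R4, R8}
  #3: {R5, R7}
  #4: {R2, R3, R6}
  #5: {R1, R2, R6, R8}
No 2 sites suffice: every size-2 union leaves at least one demand point uncovered.
But {#2, #3, #4} covers everything, so the minimum is 3.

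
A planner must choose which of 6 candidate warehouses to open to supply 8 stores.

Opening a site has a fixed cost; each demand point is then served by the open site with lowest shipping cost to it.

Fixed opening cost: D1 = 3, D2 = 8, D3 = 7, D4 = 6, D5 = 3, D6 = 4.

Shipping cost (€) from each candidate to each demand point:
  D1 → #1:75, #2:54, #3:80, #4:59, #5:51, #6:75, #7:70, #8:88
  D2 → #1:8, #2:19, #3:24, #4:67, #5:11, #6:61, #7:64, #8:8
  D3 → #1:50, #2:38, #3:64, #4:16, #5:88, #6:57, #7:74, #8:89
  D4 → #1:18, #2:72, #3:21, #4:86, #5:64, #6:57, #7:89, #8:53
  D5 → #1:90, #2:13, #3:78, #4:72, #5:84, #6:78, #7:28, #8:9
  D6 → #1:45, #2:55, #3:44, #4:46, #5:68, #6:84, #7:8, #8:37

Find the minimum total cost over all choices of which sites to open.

167

Open {D2, D3, D5, D6}: assign each demand point to its cheapest open site.
  #1→D2 8, #2→D5 13, #3→D2 24, #4→D3 16, #5→D2 11, #6→D3 57, #7→D6 8, #8→D2 8
  shipping cost 145, fixed 22 → total 167.
Compare {D2, D3, D6}: shipping cost 151 + fixed 19 = 170.
Compare {D1, D2, D3, D5, D6}: shipping cost 145 + fixed 25 = 170.
Compare {D2, D3, D4, D5, D6}: shipping cost 142 + fixed 28 = 170.
All other subsets cost ≥ 170. Minimum total cost: 167.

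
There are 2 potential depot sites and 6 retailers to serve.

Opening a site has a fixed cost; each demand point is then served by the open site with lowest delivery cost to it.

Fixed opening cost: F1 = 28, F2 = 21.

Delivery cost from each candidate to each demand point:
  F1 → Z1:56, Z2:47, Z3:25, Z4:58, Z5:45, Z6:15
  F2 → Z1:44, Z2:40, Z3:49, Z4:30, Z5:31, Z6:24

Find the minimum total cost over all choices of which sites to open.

234

Open {F1, F2}: assign each demand point to its cheapest open site.
  Z1→F2 44, Z2→F2 40, Z3→F1 25, Z4→F2 30, Z5→F2 31, Z6→F1 15
  delivery cost 185, fixed 49 → total 234.
Compare {F2}: delivery cost 218 + fixed 21 = 239.
Compare {F1}: delivery cost 246 + fixed 28 = 274.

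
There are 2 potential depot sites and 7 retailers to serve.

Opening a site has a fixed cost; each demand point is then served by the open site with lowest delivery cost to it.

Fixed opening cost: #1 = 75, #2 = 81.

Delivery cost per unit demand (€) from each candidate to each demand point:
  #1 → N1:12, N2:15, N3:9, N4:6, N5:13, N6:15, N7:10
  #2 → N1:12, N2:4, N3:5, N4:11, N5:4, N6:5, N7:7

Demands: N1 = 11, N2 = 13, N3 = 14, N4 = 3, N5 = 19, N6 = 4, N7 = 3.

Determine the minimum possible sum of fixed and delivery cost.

Open {#2}: assign each demand point to its cheapest open site.
  N1→#2 11×12=132, N2→#2 13×4=52, N3→#2 14×5=70, N4→#2 3×11=33, N5→#2 19×4=76, N6→#2 4×5=20, N7→#2 3×7=21
  delivery cost 404, fixed 81 → total 485.
Compare {#1, #2}: delivery cost 389 + fixed 156 = 545.
Compare {#1}: delivery cost 808 + fixed 75 = 883.

485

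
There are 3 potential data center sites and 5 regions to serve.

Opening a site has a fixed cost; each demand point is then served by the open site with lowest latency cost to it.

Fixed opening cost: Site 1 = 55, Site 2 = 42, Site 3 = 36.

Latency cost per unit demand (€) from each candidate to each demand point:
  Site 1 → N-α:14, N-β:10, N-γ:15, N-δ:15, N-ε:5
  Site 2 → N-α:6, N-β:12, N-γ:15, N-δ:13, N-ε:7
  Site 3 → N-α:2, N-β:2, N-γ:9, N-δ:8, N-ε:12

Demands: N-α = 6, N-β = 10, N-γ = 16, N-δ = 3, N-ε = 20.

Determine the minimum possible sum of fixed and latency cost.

391

Open {Site 1, Site 3}: assign each demand point to its cheapest open site.
  N-α→Site 3 6×2=12, N-β→Site 3 10×2=20, N-γ→Site 3 16×9=144, N-δ→Site 3 3×8=24, N-ε→Site 1 20×5=100
  latency cost 300, fixed 91 → total 391.
Compare {Site 2, Site 3}: latency cost 340 + fixed 78 = 418.
Compare {Site 1, Site 2, Site 3}: latency cost 300 + fixed 133 = 433.
Compare {Site 3}: latency cost 440 + fixed 36 = 476.
All other subsets cost ≥ 418. Minimum total cost: 391.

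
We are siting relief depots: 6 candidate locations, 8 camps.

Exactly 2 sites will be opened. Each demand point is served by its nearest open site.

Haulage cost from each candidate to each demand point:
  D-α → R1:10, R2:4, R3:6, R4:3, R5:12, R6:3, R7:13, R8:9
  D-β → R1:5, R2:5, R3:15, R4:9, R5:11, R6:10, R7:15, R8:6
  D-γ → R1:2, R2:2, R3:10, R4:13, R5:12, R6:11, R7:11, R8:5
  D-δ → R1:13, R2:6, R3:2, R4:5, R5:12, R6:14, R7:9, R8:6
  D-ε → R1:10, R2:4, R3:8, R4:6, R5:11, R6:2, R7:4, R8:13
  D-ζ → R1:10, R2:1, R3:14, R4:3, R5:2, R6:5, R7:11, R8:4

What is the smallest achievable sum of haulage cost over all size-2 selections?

Open {D-ε, D-ζ}.
  R1→D-ε 10, R2→D-ζ 1, R3→D-ε 8, R4→D-ζ 3, R5→D-ζ 2, R6→D-ε 2, R7→D-ε 4, R8→D-ζ 4  ⇒ total 34.
Compare {D-δ, D-ζ}: total 36.
Compare {D-γ, D-ζ}: total 38.
No size-2 selection does better; minimum is 34.

34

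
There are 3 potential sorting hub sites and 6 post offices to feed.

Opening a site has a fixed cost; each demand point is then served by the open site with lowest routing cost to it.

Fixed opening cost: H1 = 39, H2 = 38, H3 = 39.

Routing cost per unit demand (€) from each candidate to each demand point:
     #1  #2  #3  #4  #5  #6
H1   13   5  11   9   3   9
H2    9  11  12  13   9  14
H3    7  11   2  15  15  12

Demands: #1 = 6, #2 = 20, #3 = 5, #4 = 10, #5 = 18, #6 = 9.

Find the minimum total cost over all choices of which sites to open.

455

Open {H1, H3}: assign each demand point to its cheapest open site.
  #1→H3 6×7=42, #2→H1 20×5=100, #3→H3 5×2=10, #4→H1 10×9=90, #5→H1 18×3=54, #6→H1 9×9=81
  routing cost 377, fixed 78 → total 455.
Compare {H1, H2, H3}: routing cost 377 + fixed 116 = 493.
Compare {H1}: routing cost 458 + fixed 39 = 497.
Compare {H1, H2}: routing cost 434 + fixed 77 = 511.
All other subsets cost ≥ 493. Minimum total cost: 455.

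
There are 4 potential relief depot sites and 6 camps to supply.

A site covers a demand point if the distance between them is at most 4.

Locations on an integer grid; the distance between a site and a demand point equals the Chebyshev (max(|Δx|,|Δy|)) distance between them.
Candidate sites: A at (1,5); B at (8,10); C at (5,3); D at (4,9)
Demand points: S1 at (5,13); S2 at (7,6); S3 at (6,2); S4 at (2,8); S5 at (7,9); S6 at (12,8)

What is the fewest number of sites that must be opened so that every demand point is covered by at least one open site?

3

Coverage sets (demand points within 4 of each site):
  A: {S4}
  B: {S1, S2, S5, S6}
  C: {S2, S3}
  D: {S1, S2, S4, S5}
No 2 sites suffice: every size-2 union leaves at least one demand point uncovered.
But {A, B, C} covers everything, so the minimum is 3.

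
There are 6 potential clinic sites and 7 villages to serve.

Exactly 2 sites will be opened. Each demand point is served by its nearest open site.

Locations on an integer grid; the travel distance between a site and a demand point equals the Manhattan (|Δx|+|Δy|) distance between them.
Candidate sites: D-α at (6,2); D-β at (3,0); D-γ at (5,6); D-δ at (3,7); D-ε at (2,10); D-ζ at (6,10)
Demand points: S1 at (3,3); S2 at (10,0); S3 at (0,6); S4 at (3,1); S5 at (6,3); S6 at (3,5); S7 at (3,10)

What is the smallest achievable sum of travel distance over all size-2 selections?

Open {D-α, D-δ}.
  S1→D-α 4, S2→D-α 6, S3→D-δ 4, S4→D-α 4, S5→D-α 1, S6→D-δ 2, S7→D-δ 3  ⇒ total 24.
Compare {D-β, D-δ}: total 26.
Compare {D-α, D-ε}: total 28.
No size-2 selection does better; minimum is 24.

24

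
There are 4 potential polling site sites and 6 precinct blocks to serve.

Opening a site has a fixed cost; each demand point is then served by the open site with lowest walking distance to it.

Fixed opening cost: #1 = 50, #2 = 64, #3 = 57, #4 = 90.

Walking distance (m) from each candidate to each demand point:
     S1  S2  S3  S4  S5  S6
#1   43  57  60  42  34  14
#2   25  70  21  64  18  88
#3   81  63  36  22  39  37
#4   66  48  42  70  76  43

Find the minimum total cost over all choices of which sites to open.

291

Open {#1, #2}: assign each demand point to its cheapest open site.
  S1→#2 25, S2→#1 57, S3→#2 21, S4→#1 42, S5→#2 18, S6→#1 14
  walking distance 177, fixed 114 → total 291.
Compare {#1}: walking distance 250 + fixed 50 = 300.
Compare {#2, #3}: walking distance 186 + fixed 121 = 307.
Compare {#1, #3}: walking distance 206 + fixed 107 = 313.
All other subsets cost ≥ 300. Minimum total cost: 291.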